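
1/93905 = 1/93905 =0.00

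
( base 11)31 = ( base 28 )16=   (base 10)34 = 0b100010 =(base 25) 19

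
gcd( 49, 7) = 7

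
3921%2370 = 1551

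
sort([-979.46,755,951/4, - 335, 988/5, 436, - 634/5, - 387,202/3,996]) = [ - 979.46 , - 387, -335, - 634/5,202/3, 988/5, 951/4, 436 , 755, 996]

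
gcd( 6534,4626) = 18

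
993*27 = 26811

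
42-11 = 31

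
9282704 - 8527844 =754860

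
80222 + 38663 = 118885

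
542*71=38482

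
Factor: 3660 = 2^2*3^1*5^1*61^1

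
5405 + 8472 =13877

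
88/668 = 22/167 = 0.13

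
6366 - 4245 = 2121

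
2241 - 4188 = - 1947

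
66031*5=330155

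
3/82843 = 3/82843 = 0.00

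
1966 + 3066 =5032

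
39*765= 29835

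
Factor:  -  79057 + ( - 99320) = - 3^1 * 37^1 * 1607^1 = - 178377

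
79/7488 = 79/7488 = 0.01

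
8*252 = 2016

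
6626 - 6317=309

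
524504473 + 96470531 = 620975004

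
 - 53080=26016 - 79096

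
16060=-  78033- - 94093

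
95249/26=95249/26= 3663.42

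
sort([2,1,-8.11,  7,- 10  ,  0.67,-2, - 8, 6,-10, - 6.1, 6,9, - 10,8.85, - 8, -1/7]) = [  -  10, - 10,-10 , - 8.11, - 8, - 8, - 6.1, - 2, - 1/7,0.67, 1,2, 6,6,7 , 8.85,9]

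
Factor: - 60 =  - 2^2*3^1 * 5^1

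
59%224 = 59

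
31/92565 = 31/92565 = 0.00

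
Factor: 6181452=2^2*3^2*171707^1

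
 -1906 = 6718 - 8624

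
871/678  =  1 + 193/678= 1.28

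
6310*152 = 959120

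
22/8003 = 22/8003 = 0.00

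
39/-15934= -39/15934= -0.00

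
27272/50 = 13636/25 = 545.44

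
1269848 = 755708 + 514140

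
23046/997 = 23046/997 =23.12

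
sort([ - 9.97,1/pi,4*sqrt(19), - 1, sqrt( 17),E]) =[  -  9.97,- 1, 1/pi,  E,sqrt( 17 ),4*sqrt( 19)]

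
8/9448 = 1/1181 = 0.00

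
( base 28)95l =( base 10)7217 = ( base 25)BDH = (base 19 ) 10IG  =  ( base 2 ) 1110000110001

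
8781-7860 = 921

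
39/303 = 13/101 = 0.13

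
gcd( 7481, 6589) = 1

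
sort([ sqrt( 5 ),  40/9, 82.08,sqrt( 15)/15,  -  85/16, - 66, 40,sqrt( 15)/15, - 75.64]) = [ - 75.64,  -  66 , - 85/16 , sqrt( 15 ) /15  ,  sqrt( 15 ) /15, sqrt( 5 ), 40/9, 40, 82.08]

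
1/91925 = 1/91925 = 0.00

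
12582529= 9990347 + 2592182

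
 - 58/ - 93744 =29/46872 = 0.00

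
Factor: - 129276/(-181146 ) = 162/227 = 2^1*3^4*227^(-1)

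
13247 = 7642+5605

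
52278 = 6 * 8713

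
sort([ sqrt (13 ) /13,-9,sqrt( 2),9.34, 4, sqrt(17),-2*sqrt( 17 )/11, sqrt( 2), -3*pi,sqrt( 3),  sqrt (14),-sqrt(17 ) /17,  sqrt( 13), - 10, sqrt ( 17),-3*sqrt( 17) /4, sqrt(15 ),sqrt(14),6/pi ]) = [-10, - 3 * pi, - 9,-3*sqrt(17)/4,-2*sqrt( 17)/11, - sqrt ( 17)/17,sqrt ( 13)/13,  sqrt( 2), sqrt( 2), sqrt ( 3),6/pi,sqrt ( 13 ), sqrt(14),sqrt( 14 ),sqrt( 15),4,  sqrt ( 17 ) , sqrt(17), 9.34]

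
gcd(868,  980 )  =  28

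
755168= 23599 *32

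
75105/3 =25035   =  25035.00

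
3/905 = 3/905 = 0.00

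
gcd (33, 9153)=3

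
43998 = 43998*1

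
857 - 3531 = -2674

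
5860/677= 8+444/677= 8.66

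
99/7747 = 99/7747=0.01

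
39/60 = 13/20 = 0.65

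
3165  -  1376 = 1789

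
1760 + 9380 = 11140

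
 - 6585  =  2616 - 9201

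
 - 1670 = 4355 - 6025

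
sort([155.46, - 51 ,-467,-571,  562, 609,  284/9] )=[ - 571,-467, - 51,284/9, 155.46,  562  ,  609 ] 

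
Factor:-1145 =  - 5^1*229^1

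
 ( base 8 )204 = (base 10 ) 132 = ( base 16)84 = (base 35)3R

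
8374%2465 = 979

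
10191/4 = 2547  +  3/4 =2547.75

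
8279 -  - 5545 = 13824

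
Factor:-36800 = -2^6 * 5^2 * 23^1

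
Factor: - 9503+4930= - 17^1*269^1= -4573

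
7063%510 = 433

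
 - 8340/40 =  -209+1/2 = - 208.50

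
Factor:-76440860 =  - 2^2*5^1*313^1*12211^1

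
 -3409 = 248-3657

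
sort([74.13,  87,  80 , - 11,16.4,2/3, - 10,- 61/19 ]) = [ - 11, - 10,-61/19, 2/3,  16.4,74.13, 80, 87] 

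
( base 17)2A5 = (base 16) 2F1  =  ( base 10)753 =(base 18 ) 25f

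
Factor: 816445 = 5^1*7^1*23327^1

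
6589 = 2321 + 4268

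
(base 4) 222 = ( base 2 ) 101010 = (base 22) 1k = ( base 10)42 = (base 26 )1G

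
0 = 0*94019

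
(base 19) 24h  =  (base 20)20F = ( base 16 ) 32F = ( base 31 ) Q9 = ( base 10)815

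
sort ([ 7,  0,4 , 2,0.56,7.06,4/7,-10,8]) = [ - 10,0,0.56,4/7, 2, 4,7 , 7.06,8 ] 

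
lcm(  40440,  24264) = 121320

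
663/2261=39/133 = 0.29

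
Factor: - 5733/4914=- 7/6   =  - 2^( - 1)*3^( - 1 ) * 7^1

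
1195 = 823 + 372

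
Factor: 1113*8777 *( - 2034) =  - 2^1*3^3 *7^1*53^1*67^1*113^1*131^1 = -19869741234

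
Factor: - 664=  - 2^3*83^1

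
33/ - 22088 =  - 3/2008 = - 0.00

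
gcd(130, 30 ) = 10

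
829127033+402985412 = 1232112445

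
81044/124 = 653 +18/31 = 653.58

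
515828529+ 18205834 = 534034363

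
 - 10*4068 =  - 40680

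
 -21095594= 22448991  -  43544585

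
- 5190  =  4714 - 9904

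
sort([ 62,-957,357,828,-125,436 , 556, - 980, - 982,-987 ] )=[ - 987,-982,-980  , - 957, -125,62, 357, 436,  556,828]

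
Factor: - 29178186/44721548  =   - 14589093/22360774 = -2^ ( - 1) * 3^1*19^3*43^( - 1)*709^1*260009^( - 1)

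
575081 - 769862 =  - 194781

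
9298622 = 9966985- 668363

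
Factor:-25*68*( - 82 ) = 139400=2^3*5^2 * 17^1*41^1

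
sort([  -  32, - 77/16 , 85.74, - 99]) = [ - 99, - 32,-77/16, 85.74] 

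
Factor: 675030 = 2^1*3^1 * 5^1*22501^1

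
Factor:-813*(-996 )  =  809748 = 2^2*3^2*83^1 * 271^1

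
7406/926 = 7 + 462/463 = 8.00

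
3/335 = 3/335 = 0.01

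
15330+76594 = 91924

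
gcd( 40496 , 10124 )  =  10124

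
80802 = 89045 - 8243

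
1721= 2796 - 1075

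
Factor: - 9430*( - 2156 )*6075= 123511311000 =2^3* 3^5*5^3*7^2*11^1*23^1 * 41^1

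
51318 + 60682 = 112000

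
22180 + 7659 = 29839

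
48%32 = 16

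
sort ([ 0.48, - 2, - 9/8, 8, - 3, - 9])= [-9, - 3, - 2, - 9/8 , 0.48, 8]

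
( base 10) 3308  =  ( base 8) 6354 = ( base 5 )101213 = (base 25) 578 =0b110011101100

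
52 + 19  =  71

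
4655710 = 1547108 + 3108602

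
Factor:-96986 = -2^1*71^1*683^1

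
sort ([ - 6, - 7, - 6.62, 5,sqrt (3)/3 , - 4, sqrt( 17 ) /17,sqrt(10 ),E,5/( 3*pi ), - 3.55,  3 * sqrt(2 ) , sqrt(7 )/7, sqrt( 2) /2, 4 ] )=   [-7, - 6.62, - 6,-4, - 3.55, sqrt( 17)/17,sqrt (7)/7,  5/( 3 * pi ),sqrt(  3 )/3,sqrt(2 )/2,E,sqrt(10), 4 , 3*sqrt(2 ),5] 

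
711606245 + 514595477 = 1226201722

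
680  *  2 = 1360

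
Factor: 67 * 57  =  3^1*19^1*67^1=   3819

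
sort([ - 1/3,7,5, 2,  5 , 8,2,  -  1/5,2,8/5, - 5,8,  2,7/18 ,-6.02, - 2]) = [ - 6.02 , - 5,  -  2, - 1/3,-1/5,7/18,8/5,2, 2,2  ,  2,5,5,  7,8,8]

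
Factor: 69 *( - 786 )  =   - 2^1 * 3^2 *23^1*131^1 = - 54234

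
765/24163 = 765/24163 =0.03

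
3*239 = 717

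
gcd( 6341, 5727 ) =1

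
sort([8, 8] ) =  [8, 8 ] 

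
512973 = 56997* 9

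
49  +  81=130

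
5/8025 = 1/1605 = 0.00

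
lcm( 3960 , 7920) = 7920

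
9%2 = 1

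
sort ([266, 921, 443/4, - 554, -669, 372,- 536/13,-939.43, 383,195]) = [ - 939.43 , - 669,-554, - 536/13, 443/4, 195,266, 372 , 383,921 ]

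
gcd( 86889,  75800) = 1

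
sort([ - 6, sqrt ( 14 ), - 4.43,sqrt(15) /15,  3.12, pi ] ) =[ - 6 ,- 4.43,sqrt( 15 ) /15, 3.12,pi, sqrt(14 )]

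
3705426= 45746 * 81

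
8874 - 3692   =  5182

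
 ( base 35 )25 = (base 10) 75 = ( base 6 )203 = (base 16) 4b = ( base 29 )2h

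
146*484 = 70664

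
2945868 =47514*62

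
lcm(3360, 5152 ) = 77280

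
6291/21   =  2097/7 = 299.57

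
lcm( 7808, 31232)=31232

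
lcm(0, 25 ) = 0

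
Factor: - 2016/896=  - 9/4 =- 2^( - 2 )*3^2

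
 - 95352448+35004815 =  -60347633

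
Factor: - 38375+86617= 2^1*24121^1= 48242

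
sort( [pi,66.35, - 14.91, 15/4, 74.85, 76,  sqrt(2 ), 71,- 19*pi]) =[ - 19 *pi , - 14.91  ,  sqrt( 2 ),pi, 15/4,66.35,71, 74.85,76]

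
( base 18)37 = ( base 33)1s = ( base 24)2D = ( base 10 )61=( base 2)111101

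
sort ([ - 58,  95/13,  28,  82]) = [ - 58, 95/13,28,82]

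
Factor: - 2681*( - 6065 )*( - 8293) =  - 5^1*7^1 * 383^1*1213^1*8293^1 = - 134846377645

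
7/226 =7/226 =0.03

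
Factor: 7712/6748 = 2^3 * 7^(-1)  =  8/7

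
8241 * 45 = 370845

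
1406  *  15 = 21090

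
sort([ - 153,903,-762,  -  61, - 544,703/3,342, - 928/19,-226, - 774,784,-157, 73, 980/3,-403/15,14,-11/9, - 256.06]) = [ - 774,  -  762, - 544, -256.06, - 226,-157,-153, - 61,-928/19, - 403/15,  -  11/9,14,73 , 703/3,980/3,342,784,903]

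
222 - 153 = 69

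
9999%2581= 2256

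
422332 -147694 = 274638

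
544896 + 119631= 664527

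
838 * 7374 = 6179412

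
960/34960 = 12/437 = 0.03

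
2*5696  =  11392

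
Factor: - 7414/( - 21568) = 11/32 = 2^( - 5)*11^1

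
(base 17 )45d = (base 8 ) 2346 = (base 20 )32e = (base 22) 2D0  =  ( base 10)1254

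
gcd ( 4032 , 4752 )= 144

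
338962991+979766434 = 1318729425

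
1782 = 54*33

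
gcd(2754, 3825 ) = 153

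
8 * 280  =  2240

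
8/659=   8/659=   0.01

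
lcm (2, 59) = 118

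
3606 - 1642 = 1964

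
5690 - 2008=3682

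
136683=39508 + 97175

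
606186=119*5094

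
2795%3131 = 2795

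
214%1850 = 214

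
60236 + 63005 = 123241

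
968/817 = 968/817 = 1.18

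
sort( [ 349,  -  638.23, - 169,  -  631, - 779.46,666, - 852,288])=[-852, - 779.46 , - 638.23, - 631 , - 169,288,349,666] 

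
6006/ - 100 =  - 61+47/50 = -60.06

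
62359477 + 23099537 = 85459014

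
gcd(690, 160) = 10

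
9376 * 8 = 75008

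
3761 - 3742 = 19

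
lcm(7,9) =63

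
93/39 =2+ 5/13=2.38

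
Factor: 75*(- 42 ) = -2^1*3^2*5^2*7^1   =  - 3150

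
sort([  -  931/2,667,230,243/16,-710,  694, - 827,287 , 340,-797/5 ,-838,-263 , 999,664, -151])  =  [ - 838 ,-827, - 710,-931/2,  -  263 , - 797/5,-151,  243/16, 230,287, 340, 664,667,694,999]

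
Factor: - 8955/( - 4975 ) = 9/5 = 3^2 * 5^( - 1 ) 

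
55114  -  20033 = 35081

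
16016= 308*52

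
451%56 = 3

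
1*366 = 366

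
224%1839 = 224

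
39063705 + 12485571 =51549276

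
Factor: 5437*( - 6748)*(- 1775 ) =2^2*5^2*7^1*71^1*241^1*  5437^1 = 65122754900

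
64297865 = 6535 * 9839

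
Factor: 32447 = 71^1*457^1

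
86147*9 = 775323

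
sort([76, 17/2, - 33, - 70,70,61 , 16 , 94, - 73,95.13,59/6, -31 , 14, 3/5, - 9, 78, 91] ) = [ - 73, - 70,  -  33, - 31, -9 , 3/5,17/2,59/6,14,16,61,70,76 , 78,  91,94,95.13]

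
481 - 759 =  - 278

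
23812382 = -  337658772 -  - 361471154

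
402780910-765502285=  - 362721375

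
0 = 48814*0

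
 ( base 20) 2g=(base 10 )56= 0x38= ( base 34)1M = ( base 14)40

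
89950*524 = 47133800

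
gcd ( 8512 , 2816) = 64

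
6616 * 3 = 19848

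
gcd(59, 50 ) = 1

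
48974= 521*94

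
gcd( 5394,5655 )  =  87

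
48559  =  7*6937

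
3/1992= 1/664 = 0.00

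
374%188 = 186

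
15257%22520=15257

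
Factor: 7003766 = 2^1*7^2*11^1 * 73^1*89^1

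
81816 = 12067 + 69749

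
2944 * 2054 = 6046976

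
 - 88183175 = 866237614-954420789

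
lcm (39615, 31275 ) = 594225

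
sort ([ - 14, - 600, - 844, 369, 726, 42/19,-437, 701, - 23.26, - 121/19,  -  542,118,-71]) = [ - 844, -600, - 542, -437,-71  , - 23.26,- 14, - 121/19, 42/19, 118,369,  701,  726] 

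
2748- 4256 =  - 1508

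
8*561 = 4488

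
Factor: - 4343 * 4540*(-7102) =140031696440 = 2^3*5^1*43^1 * 53^1 * 67^1*101^1 * 227^1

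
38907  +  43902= 82809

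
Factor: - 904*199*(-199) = 35799304   =  2^3*113^1*199^2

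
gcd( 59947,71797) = 1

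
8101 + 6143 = 14244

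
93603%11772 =11199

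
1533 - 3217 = - 1684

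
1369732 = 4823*284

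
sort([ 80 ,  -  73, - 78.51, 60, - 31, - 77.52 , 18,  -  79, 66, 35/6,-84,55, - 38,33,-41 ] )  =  [-84, - 79, - 78.51, - 77.52, - 73, - 41, - 38, - 31,35/6,18, 33,  55, 60 , 66, 80 ] 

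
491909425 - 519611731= -27702306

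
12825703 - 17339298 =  - 4513595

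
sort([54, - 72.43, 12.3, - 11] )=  [-72.43,-11, 12.3,54] 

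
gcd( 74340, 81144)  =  252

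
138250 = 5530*25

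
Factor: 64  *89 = 5696 = 2^6* 89^1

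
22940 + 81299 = 104239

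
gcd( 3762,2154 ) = 6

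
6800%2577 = 1646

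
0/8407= 0 = 0.00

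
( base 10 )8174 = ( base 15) 264e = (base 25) d1o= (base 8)17756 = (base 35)6nj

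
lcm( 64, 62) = 1984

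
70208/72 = 975 + 1/9 = 975.11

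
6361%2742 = 877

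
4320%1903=514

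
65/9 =65/9= 7.22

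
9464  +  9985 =19449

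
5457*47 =256479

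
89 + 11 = 100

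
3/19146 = 1/6382 = 0.00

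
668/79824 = 167/19956 = 0.01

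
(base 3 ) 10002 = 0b1010011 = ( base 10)83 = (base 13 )65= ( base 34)2F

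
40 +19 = 59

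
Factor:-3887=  - 13^2*23^1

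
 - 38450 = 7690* (- 5 )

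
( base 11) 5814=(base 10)7638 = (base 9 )11426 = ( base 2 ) 1110111010110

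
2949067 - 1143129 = 1805938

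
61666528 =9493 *6496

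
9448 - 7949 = 1499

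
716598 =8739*82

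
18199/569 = 31  +  560/569 = 31.98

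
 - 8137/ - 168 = 8137/168= 48.43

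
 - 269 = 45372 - 45641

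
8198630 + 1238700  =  9437330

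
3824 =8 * 478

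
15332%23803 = 15332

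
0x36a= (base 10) 874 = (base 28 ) 136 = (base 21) 1KD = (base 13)523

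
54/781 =54/781 = 0.07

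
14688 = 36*408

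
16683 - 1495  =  15188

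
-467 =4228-4695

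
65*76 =4940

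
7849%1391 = 894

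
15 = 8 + 7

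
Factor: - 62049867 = -3^1 * 11^1*683^1*2753^1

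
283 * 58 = 16414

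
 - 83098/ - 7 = 11871 + 1/7 = 11871.14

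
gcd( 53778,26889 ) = 26889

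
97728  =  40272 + 57456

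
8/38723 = 8/38723  =  0.00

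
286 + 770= 1056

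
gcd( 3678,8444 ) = 2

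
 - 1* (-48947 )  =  48947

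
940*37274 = 35037560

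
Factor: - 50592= - 2^5*3^1*17^1*31^1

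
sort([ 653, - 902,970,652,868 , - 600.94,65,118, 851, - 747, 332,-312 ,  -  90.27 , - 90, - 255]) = [-902, - 747 , -600.94, - 312, - 255,-90.27, - 90,65,118,  332, 652,653, 851,  868, 970 ] 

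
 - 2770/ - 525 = 554/105  =  5.28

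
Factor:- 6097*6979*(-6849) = 291431545587 = 3^2*7^2*13^1* 67^1 * 761^1 * 997^1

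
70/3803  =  70/3803 = 0.02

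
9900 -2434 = 7466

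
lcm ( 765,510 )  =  1530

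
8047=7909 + 138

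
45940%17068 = 11804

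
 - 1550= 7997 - 9547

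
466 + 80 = 546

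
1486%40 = 6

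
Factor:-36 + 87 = 51 = 3^1*17^1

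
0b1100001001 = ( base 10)777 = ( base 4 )30021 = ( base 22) 1D7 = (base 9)1053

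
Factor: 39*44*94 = 161304 = 2^3*3^1*11^1*13^1*47^1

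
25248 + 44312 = 69560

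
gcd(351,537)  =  3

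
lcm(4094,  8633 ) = 397118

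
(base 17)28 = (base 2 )101010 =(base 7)60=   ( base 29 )1d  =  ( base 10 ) 42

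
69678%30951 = 7776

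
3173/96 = 33  +  5/96 = 33.05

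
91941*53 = 4872873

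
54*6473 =349542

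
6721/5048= 1  +  1673/5048  =  1.33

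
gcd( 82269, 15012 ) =27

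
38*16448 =625024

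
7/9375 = 7/9375 = 0.00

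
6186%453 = 297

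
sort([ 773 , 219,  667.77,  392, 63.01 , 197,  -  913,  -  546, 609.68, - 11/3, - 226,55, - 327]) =[ - 913, - 546, -327, - 226, - 11/3,  55,63.01,197,  219,392,609.68, 667.77, 773 ]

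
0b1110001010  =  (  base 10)906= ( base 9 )1216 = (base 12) 636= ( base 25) 1b6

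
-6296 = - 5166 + - 1130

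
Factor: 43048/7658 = 2^2*7^( - 1)*547^( - 1)*5381^1 =21524/3829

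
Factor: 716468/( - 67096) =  -2^( - 1)*37^1*47^1*103^1*8387^( - 1) = - 179117/16774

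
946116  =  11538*82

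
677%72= 29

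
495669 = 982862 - 487193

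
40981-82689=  - 41708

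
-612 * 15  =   - 9180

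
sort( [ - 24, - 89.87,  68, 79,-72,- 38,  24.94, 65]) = [ - 89.87, - 72, - 38, - 24, 24.94,  65,68, 79 ]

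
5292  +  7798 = 13090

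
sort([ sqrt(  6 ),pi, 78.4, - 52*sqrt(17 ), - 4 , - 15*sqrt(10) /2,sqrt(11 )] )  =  [ - 52*sqrt(17 ),-15*sqrt( 10 ) /2 ,  -  4, sqrt(6), pi,  sqrt(11 ),  78.4]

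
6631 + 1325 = 7956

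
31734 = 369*86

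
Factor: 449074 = 2^1*151^1*1487^1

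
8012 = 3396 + 4616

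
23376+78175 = 101551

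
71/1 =71 = 71.00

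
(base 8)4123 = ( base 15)971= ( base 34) 1SN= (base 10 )2131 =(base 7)6133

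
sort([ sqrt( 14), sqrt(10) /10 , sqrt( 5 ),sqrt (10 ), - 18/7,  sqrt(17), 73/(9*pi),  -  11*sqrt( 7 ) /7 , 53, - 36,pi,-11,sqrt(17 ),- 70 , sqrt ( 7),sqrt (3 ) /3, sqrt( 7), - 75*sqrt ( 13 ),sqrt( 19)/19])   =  [-75*sqrt (13 ),- 70, - 36, - 11, - 11*sqrt(7)/7, - 18/7,sqrt(19 )/19,sqrt( 10)/10,sqrt(3 )/3, sqrt ( 5 ),73/ (9*pi),sqrt( 7 ),sqrt( 7 ), pi,sqrt( 10 ),sqrt( 14),sqrt(17), sqrt(17),53]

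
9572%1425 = 1022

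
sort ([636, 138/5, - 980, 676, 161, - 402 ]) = [ -980,-402, 138/5, 161 , 636, 676]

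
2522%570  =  242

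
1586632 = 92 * 17246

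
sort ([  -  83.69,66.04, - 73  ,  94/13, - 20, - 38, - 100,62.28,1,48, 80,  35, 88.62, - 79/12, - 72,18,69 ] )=[ - 100, - 83.69,-73, -72,-38, - 20, - 79/12, 1, 94/13,18 , 35, 48 , 62.28,  66.04,69,  80,88.62]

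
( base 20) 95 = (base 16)B9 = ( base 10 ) 185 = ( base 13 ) 113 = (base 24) 7h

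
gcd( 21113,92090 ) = 1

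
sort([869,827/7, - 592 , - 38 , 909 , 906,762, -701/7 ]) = [ - 592 , - 701/7, - 38, 827/7, 762, 869,906, 909]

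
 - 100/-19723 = 100/19723=0.01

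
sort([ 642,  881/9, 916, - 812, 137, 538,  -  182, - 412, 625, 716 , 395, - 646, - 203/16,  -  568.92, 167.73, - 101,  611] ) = [ - 812, - 646,-568.92, - 412, - 182, - 101,-203/16,881/9, 137, 167.73  ,  395 , 538,611, 625, 642,  716,916 ]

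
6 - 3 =3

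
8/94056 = 1/11757 = 0.00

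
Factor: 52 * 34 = 2^3*13^1 * 17^1=1768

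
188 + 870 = 1058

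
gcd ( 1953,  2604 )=651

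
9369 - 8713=656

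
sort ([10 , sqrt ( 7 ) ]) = [ sqrt( 7 ) , 10]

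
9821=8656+1165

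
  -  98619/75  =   - 32873/25  =  -1314.92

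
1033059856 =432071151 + 600988705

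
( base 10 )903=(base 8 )1607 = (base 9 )1213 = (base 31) t4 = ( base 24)1df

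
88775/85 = 1044+ 7/17 =1044.41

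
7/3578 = 7/3578 = 0.00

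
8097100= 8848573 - 751473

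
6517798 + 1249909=7767707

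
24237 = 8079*3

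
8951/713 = 8951/713=12.55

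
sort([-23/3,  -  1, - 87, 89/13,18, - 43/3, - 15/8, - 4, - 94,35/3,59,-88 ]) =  [ - 94, - 88, - 87, - 43/3,-23/3,  -  4, - 15/8, -1,89/13,  35/3, 18,59 ] 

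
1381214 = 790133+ 591081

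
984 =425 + 559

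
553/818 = 553/818 = 0.68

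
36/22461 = 12/7487 = 0.00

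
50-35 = 15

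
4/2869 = 4/2869 = 0.00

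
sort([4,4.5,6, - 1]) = [-1,4,4.5, 6]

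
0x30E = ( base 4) 30032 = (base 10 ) 782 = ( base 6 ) 3342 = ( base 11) 651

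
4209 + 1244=5453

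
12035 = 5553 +6482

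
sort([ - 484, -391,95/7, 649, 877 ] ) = [-484, -391, 95/7,649 , 877] 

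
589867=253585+336282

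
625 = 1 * 625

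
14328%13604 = 724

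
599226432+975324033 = 1574550465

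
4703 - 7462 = - 2759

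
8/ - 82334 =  - 1 + 41163/41167 = -0.00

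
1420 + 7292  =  8712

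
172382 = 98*1759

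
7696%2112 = 1360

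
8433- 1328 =7105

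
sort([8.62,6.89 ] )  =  [6.89,8.62]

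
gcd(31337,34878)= 1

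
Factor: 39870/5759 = 90/13 = 2^1 * 3^2*5^1*13^(-1 )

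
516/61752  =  43/5146 =0.01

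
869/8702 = 869/8702 = 0.10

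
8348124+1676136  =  10024260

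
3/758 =3/758= 0.00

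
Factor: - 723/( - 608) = 2^( - 5 )*3^1*19^ ( - 1 )*241^1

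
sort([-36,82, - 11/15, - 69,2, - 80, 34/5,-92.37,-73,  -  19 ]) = [  -  92.37, - 80,- 73 ,-69 , - 36,  -  19,-11/15, 2 , 34/5,82] 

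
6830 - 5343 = 1487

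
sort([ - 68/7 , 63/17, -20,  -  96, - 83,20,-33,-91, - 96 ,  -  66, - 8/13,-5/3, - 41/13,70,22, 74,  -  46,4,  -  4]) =[ - 96, - 96, - 91,-83, - 66, - 46, - 33  ,-20, - 68/7, - 4, - 41/13, - 5/3,  -  8/13, 63/17, 4,20,  22,70,  74]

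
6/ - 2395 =-1+2389/2395  =  - 0.00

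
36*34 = 1224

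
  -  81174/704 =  - 116+245/352 = - 115.30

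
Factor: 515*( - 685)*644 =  - 2^2*5^2*7^1*23^1*103^1*137^1 = -227187100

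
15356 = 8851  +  6505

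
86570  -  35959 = 50611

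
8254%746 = 48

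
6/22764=1/3794 = 0.00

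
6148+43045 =49193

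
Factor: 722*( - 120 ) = -2^4 * 3^1*5^1*19^2 = - 86640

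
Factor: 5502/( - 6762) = -131/161 =- 7^ ( - 1 ) * 23^( - 1) * 131^1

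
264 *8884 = 2345376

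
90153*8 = 721224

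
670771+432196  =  1102967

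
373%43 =29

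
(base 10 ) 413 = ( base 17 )175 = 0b110011101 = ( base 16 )19D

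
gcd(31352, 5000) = 8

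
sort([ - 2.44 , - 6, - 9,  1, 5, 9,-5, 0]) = [ - 9, - 6, - 5, - 2.44,  0 , 1, 5, 9 ] 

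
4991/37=134 + 33/37 = 134.89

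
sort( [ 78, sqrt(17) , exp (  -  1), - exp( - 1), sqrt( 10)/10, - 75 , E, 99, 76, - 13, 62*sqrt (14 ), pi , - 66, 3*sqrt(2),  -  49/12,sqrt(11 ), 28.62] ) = [- 75, - 66, - 13 , - 49/12, - exp( - 1 ),sqrt ( 10 ) /10, exp(-1 ) , E,  pi , sqrt ( 11 ) , sqrt(17),3*sqrt(2), 28.62 , 76, 78,  99, 62*sqrt(14)]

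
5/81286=5/81286 = 0.00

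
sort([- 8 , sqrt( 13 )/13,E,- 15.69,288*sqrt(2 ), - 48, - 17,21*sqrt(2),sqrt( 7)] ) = [ - 48, - 17, - 15.69, -8, sqrt(13)/13 , sqrt(7), E, 21 * sqrt(2),288*sqrt( 2) ] 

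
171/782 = 171/782= 0.22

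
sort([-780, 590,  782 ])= [-780,590, 782 ]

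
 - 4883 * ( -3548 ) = 17324884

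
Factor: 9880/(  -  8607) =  - 520/453 = - 2^3*3^( - 1)*5^1*13^1 * 151^( - 1) 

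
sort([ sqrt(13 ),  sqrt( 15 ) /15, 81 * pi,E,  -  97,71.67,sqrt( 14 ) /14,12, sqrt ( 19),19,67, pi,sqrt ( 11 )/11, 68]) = [ - 97,sqrt(  15 ) /15,sqrt ( 14 ) /14, sqrt ( 11)/11 , E, pi,sqrt( 13 ),sqrt (19),12, 19,67,68,71.67,81*pi]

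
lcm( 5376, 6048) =48384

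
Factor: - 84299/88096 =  - 2^ ( - 5)* 2753^( - 1 )*84299^1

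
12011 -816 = 11195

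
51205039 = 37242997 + 13962042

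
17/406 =17/406 = 0.04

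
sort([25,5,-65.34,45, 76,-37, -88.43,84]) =[- 88.43, - 65.34,-37, 5, 25 , 45,76,84]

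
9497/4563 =2 + 371/4563= 2.08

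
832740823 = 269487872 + 563252951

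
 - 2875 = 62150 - 65025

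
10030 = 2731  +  7299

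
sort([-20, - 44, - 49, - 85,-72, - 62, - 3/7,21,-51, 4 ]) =[  -  85  , - 72, - 62, - 51, - 49, - 44, - 20, - 3/7, 4, 21 ]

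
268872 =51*5272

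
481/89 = 481/89 = 5.40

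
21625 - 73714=- 52089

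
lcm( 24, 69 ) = 552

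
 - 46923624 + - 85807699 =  - 132731323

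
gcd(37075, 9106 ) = 1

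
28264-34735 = -6471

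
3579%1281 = 1017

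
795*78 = 62010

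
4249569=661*6429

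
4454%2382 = 2072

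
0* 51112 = 0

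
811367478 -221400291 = 589967187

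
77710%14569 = 4865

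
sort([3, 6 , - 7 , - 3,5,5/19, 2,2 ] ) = [ - 7 , - 3,5/19,  2,2, 3,5 , 6]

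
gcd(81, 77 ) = 1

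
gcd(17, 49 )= 1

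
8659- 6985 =1674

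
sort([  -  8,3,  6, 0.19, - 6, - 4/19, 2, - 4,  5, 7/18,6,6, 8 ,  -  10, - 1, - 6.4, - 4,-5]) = [ - 10,  -  8, - 6.4, - 6, - 5, - 4,  -  4 , - 1,- 4/19, 0.19,7/18,2,3, 5 , 6,6, 6, 8 ] 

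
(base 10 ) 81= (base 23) 3c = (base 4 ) 1101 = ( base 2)1010001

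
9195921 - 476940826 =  -467744905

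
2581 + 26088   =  28669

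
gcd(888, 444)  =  444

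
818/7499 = 818/7499 = 0.11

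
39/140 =39/140 = 0.28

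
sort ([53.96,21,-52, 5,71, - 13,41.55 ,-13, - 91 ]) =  [-91, - 52, - 13,-13,5,21,41.55, 53.96,71 ]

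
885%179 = 169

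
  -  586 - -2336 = 1750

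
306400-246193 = 60207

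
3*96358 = 289074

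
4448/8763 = 4448/8763 =0.51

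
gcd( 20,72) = 4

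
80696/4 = 20174 = 20174.00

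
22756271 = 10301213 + 12455058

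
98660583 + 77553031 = 176213614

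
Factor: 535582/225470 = 267791/112735 = 5^( - 1)*7^( - 1)*3221^( - 1)*267791^1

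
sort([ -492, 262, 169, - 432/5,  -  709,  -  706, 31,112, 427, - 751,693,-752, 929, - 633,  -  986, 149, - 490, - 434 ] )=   [-986, - 752, - 751, - 709, - 706, - 633,-492, - 490, - 434,  -  432/5, 31, 112 , 149, 169, 262 , 427,693 , 929]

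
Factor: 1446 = 2^1*3^1 * 241^1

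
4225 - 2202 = 2023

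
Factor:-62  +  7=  - 5^1*11^1=- 55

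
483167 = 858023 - 374856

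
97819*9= 880371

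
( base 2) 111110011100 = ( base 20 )9JG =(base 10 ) 3996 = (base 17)de1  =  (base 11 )3003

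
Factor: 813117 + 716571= 2^3*3^1*63737^1= 1529688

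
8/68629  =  8/68629  =  0.00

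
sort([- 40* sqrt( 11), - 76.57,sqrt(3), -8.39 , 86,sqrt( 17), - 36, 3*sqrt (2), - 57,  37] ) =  [-40 * sqrt( 11 ),-76.57, - 57,- 36, - 8.39,sqrt(3),sqrt ( 17),3*sqrt(2), 37,86 ]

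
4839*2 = 9678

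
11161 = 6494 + 4667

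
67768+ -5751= 62017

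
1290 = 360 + 930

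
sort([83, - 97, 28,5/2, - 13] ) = [ - 97, - 13, 5/2  ,  28, 83]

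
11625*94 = 1092750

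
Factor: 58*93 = 2^1*3^1*29^1*31^1  =  5394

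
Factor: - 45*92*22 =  - 2^3*3^2*5^1*11^1*23^1  =  - 91080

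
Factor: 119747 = 119747^1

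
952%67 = 14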